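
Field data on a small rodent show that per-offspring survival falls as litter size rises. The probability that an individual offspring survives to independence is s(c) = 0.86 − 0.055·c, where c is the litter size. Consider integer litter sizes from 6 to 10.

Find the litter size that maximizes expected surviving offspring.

Expected surviving offspring = c × s(c):
  c=6: 6 × 0.530 = 3.180
  c=7: 7 × 0.475 = 3.325
  c=8: 8 × 0.420 = 3.360
  c=9: 9 × 0.365 = 3.285
  c=10: 10 × 0.310 = 3.100
Maximum at c = 8 (3.360 surviving offspring).

8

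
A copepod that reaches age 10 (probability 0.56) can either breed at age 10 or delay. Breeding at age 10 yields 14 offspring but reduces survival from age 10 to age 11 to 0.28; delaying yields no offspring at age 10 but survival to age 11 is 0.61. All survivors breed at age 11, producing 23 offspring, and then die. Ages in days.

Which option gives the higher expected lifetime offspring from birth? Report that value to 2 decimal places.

breed at age 10: R₀ = 0.56 × (14 + 0.28 × 23) = 0.56 × 20.4400 = 11.4464
delay to age 11: R₀ = 0.56 × (0.61 × 23) = 0.56 × 14.0300 = 7.8568
Higher: breed at age 10 (11.4464).

11.45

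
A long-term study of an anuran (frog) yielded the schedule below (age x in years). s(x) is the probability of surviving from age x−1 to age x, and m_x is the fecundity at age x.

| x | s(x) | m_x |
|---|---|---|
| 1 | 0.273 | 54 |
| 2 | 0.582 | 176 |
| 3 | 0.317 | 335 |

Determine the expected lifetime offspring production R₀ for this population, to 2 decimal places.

Survivorship from birth: l_x = s_1·s_2·…·s_x.
  l_1 = 0.27300
  l_2 = 0.15889
  l_3 = 0.05037
R₀ = Σ l_x m_x:
  age 1: 0.27300 × 54 = 14.7420
  age 2: 0.15889 × 176 = 27.9646
  age 3: 0.05037 × 335 = 16.8740
R₀ = 14.7420 + 27.9646 + 16.8740 = 59.5806

59.58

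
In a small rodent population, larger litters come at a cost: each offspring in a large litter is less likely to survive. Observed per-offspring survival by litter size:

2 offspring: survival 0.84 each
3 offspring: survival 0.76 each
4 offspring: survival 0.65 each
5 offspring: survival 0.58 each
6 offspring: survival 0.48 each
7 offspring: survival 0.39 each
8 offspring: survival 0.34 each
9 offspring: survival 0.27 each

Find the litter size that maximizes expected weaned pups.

5

Expected weaned pups = c × s(c):
  c=2: 2 × 0.84 = 1.680
  c=3: 3 × 0.76 = 2.280
  c=4: 4 × 0.65 = 2.600
  c=5: 5 × 0.58 = 2.900
  c=6: 6 × 0.48 = 2.880
  c=7: 7 × 0.39 = 2.730
  c=8: 8 × 0.34 = 2.720
  c=9: 9 × 0.27 = 2.430
Maximum at c = 5 (2.900 weaned pups).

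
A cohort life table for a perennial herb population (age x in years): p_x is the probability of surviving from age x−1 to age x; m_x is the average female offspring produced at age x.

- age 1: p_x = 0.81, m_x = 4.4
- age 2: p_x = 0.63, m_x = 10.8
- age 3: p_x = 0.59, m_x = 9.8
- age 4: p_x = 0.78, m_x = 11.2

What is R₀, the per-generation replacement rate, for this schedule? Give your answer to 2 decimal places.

14.66

Survivorship from birth: l_x = p_1·p_2·…·p_x.
  l_1 = 0.81000
  l_2 = 0.51030
  l_3 = 0.30108
  l_4 = 0.23484
R₀ = Σ l_x m_x:
  age 1: 0.81000 × 4.4 = 3.5640
  age 2: 0.51030 × 10.8 = 5.5112
  age 3: 0.30108 × 9.8 = 2.9506
  age 4: 0.23484 × 11.2 = 2.6302
R₀ = 3.5640 + 5.5112 + 2.9506 + 2.6302 = 14.6560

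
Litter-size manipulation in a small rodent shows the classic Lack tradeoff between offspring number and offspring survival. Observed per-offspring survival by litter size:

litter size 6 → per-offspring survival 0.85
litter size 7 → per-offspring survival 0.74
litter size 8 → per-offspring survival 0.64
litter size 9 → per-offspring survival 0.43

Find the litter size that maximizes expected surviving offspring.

7

Expected surviving offspring = c × s(c):
  c=6: 6 × 0.85 = 5.100
  c=7: 7 × 0.74 = 5.180
  c=8: 8 × 0.64 = 5.120
  c=9: 9 × 0.43 = 3.870
Maximum at c = 7 (5.180 surviving offspring).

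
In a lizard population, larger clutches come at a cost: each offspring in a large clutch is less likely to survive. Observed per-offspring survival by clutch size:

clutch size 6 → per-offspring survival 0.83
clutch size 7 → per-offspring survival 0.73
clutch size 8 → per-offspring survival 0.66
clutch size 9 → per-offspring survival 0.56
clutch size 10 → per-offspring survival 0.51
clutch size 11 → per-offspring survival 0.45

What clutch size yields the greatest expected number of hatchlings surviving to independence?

8

Expected hatchlings surviving to independence = c × s(c):
  c=6: 6 × 0.83 = 4.980
  c=7: 7 × 0.73 = 5.110
  c=8: 8 × 0.66 = 5.280
  c=9: 9 × 0.56 = 5.040
  c=10: 10 × 0.51 = 5.100
  c=11: 11 × 0.45 = 4.950
Maximum at c = 8 (5.280 hatchlings surviving to independence).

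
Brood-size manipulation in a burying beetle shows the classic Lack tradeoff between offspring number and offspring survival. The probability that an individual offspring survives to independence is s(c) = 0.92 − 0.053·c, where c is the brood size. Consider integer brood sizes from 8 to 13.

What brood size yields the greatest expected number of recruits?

Expected recruits = c × s(c):
  c=8: 8 × 0.496 = 3.968
  c=9: 9 × 0.443 = 3.987
  c=10: 10 × 0.390 = 3.900
  c=11: 11 × 0.337 = 3.707
  c=12: 12 × 0.284 = 3.408
  c=13: 13 × 0.231 = 3.003
Maximum at c = 9 (3.987 recruits).

9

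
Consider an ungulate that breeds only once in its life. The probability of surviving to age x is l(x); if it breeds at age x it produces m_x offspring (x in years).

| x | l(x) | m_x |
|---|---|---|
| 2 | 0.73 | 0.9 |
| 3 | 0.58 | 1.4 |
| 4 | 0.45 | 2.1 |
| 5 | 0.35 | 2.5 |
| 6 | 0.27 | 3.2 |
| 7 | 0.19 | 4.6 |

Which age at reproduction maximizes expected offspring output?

Expected offspring if breeding at age x = l(x) × m_x:
  age 2: 0.73 × 0.9 = 0.657
  age 3: 0.58 × 1.4 = 0.812
  age 4: 0.45 × 2.1 = 0.945
  age 5: 0.35 × 2.5 = 0.875
  age 6: 0.27 × 3.2 = 0.864
  age 7: 0.19 × 4.6 = 0.874
Maximum at age 4 (0.945).

4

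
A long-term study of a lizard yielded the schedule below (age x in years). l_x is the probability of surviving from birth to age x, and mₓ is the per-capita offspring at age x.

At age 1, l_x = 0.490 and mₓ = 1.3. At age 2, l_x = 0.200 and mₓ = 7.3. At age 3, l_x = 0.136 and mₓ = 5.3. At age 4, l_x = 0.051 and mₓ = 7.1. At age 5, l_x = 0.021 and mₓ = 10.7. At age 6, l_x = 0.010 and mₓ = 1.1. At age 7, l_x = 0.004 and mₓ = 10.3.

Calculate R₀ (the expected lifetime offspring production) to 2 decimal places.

3.46

R₀ = Σ l_x mₓ:
  age 1: 0.490 × 1.3 = 0.6370
  age 2: 0.200 × 7.3 = 1.4600
  age 3: 0.136 × 5.3 = 0.7208
  age 4: 0.051 × 7.1 = 0.3621
  age 5: 0.021 × 10.7 = 0.2247
  age 6: 0.010 × 1.1 = 0.0110
  age 7: 0.004 × 10.3 = 0.0412
R₀ = 0.6370 + 1.4600 + 0.7208 + 0.3621 + 0.2247 + 0.0110 + 0.0412 = 3.4568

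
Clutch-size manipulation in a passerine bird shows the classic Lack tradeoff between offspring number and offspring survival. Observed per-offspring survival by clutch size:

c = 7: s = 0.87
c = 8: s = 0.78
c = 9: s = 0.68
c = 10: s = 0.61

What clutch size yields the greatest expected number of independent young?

8

Expected independent young = c × s(c):
  c=7: 7 × 0.87 = 6.090
  c=8: 8 × 0.78 = 6.240
  c=9: 9 × 0.68 = 6.120
  c=10: 10 × 0.61 = 6.100
Maximum at c = 8 (6.240 independent young).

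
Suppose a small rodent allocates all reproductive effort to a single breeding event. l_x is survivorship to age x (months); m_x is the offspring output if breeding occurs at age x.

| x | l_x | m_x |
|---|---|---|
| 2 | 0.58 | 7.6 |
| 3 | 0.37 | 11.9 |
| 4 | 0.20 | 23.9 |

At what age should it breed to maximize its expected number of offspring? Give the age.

Expected offspring if breeding at age x = l_x × m_x:
  age 2: 0.58 × 7.6 = 4.408
  age 3: 0.37 × 11.9 = 4.403
  age 4: 0.20 × 23.9 = 4.780
Maximum at age 4 (4.780).

4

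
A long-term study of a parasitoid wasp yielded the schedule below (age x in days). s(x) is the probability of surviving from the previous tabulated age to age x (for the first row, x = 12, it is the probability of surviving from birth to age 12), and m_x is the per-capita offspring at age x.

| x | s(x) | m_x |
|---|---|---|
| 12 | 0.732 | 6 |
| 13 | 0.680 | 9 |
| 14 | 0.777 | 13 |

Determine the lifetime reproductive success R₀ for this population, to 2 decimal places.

Survivorship from birth: l_x = s_12·s_13·…·s_x.
  l_12 = 0.73200
  l_13 = 0.49776
  l_14 = 0.38676
R₀ = Σ l_x m_x:
  age 12: 0.73200 × 6 = 4.3920
  age 13: 0.49776 × 9 = 4.4798
  age 14: 0.38676 × 13 = 5.0279
R₀ = 4.3920 + 4.4798 + 5.0279 = 13.8997

13.90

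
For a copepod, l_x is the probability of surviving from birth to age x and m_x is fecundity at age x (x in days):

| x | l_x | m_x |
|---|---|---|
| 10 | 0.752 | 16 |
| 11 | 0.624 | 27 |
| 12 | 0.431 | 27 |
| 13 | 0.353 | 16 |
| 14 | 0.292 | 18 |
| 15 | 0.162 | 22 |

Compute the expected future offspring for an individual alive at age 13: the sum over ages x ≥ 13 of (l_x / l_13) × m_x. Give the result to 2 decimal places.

l_13 = 0.353. Conditional survival from age 13 to x is l_x / l_13.
  x=13: (0.353/0.353) × 16 = 16.0000
  x=14: (0.292/0.353) × 18 = 14.8895
  x=15: (0.162/0.353) × 22 = 10.0963
Sum = 16.0000 + 14.8895 + 10.0963 = 40.9858

40.99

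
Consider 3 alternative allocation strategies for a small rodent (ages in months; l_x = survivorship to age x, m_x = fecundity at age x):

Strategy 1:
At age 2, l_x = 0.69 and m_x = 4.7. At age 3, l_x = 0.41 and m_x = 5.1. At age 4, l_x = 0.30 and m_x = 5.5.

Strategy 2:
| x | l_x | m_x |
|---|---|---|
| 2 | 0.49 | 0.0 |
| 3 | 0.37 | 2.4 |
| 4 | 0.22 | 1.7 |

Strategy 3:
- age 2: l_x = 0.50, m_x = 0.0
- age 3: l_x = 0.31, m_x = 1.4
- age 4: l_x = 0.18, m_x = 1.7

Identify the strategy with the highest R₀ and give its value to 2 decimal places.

Strategy 1: R₀ = 0.69×4.7 + 0.41×5.1 + 0.30×5.5 = 6.9840
Strategy 2: R₀ = 0.49×0.0 + 0.37×2.4 + 0.22×1.7 = 1.2620
Strategy 3: R₀ = 0.50×0.0 + 0.31×1.4 + 0.18×1.7 = 0.7400
Highest R₀: strategy 1 with 6.9840.

6.98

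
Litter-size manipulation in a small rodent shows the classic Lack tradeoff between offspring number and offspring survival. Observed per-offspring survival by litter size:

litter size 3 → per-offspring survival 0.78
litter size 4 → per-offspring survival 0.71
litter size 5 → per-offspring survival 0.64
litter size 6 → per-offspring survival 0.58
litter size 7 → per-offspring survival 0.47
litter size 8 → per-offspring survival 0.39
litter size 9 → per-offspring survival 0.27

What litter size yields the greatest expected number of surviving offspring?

6

Expected surviving offspring = c × s(c):
  c=3: 3 × 0.78 = 2.340
  c=4: 4 × 0.71 = 2.840
  c=5: 5 × 0.64 = 3.200
  c=6: 6 × 0.58 = 3.480
  c=7: 7 × 0.47 = 3.290
  c=8: 8 × 0.39 = 3.120
  c=9: 9 × 0.27 = 2.430
Maximum at c = 6 (3.480 surviving offspring).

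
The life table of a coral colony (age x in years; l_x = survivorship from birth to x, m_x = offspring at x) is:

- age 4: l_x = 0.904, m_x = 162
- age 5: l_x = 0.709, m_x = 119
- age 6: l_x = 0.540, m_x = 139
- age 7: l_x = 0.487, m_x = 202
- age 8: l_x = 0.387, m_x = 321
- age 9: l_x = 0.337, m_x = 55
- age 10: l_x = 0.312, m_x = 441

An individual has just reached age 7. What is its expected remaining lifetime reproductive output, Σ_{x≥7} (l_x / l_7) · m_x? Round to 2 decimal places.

777.68

l_7 = 0.487. Conditional survival from age 7 to x is l_x / l_7.
  x=7: (0.487/0.487) × 202 = 202.0000
  x=8: (0.387/0.487) × 321 = 255.0862
  x=9: (0.337/0.487) × 55 = 38.0595
  x=10: (0.312/0.487) × 441 = 282.5298
Sum = 202.0000 + 255.0862 + 38.0595 + 282.5298 = 777.6756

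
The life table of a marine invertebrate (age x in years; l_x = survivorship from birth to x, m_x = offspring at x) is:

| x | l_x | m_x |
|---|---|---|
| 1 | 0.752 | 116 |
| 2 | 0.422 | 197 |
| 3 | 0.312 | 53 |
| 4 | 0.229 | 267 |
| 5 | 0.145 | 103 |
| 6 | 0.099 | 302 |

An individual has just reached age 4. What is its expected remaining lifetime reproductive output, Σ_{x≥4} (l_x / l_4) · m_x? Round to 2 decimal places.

462.78

l_4 = 0.229. Conditional survival from age 4 to x is l_x / l_4.
  x=4: (0.229/0.229) × 267 = 267.0000
  x=5: (0.145/0.229) × 103 = 65.2183
  x=6: (0.099/0.229) × 302 = 130.5590
Sum = 267.0000 + 65.2183 + 130.5590 = 462.7773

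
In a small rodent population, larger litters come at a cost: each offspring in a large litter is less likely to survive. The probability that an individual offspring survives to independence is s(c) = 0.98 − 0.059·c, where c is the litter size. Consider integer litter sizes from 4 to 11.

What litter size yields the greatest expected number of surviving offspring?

Expected surviving offspring = c × s(c):
  c=4: 4 × 0.744 = 2.976
  c=5: 5 × 0.685 = 3.425
  c=6: 6 × 0.626 = 3.756
  c=7: 7 × 0.567 = 3.969
  c=8: 8 × 0.508 = 4.064
  c=9: 9 × 0.449 = 4.041
  c=10: 10 × 0.390 = 3.900
  c=11: 11 × 0.331 = 3.641
Maximum at c = 8 (4.064 surviving offspring).

8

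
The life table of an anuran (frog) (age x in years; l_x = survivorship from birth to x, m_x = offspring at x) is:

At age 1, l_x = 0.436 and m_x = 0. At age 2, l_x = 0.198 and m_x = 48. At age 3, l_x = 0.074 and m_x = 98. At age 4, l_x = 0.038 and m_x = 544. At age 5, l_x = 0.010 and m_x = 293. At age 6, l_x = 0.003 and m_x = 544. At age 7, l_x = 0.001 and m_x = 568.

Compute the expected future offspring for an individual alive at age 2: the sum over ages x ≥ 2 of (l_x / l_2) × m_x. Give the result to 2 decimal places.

214.94

l_2 = 0.198. Conditional survival from age 2 to x is l_x / l_2.
  x=2: (0.198/0.198) × 48 = 48.0000
  x=3: (0.074/0.198) × 98 = 36.6263
  x=4: (0.038/0.198) × 544 = 104.4040
  x=5: (0.010/0.198) × 293 = 14.7980
  x=6: (0.003/0.198) × 544 = 8.2424
  x=7: (0.001/0.198) × 568 = 2.8687
Sum = 48.0000 + 36.6263 + 104.4040 + 14.7980 + 8.2424 + 2.8687 = 214.9394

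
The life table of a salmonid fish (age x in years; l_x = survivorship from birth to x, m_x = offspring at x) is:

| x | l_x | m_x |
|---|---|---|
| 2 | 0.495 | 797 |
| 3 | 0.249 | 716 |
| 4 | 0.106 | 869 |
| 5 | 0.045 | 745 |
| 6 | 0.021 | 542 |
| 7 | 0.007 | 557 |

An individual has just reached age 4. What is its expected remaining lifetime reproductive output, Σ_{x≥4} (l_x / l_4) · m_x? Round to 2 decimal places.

l_4 = 0.106. Conditional survival from age 4 to x is l_x / l_4.
  x=4: (0.106/0.106) × 869 = 869.0000
  x=5: (0.045/0.106) × 745 = 316.2736
  x=6: (0.021/0.106) × 542 = 107.3774
  x=7: (0.007/0.106) × 557 = 36.7830
Sum = 869.0000 + 316.2736 + 107.3774 + 36.7830 = 1329.4340

1329.43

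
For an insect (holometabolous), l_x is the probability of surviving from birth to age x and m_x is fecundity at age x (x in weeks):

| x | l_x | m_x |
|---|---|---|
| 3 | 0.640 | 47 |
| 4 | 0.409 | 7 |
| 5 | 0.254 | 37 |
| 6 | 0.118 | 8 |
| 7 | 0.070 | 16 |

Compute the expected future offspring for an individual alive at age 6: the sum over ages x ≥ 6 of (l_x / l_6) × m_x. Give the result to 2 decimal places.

17.49

l_6 = 0.118. Conditional survival from age 6 to x is l_x / l_6.
  x=6: (0.118/0.118) × 8 = 8.0000
  x=7: (0.070/0.118) × 16 = 9.4915
Sum = 8.0000 + 9.4915 = 17.4915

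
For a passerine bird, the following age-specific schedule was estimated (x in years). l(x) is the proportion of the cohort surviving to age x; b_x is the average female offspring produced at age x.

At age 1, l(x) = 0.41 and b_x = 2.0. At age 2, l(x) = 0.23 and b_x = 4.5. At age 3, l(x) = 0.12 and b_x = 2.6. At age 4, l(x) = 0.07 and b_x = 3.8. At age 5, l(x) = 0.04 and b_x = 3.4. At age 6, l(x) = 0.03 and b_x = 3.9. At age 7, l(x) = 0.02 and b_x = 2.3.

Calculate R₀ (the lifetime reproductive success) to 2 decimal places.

R₀ = Σ l(x) b_x:
  age 1: 0.41 × 2.0 = 0.8200
  age 2: 0.23 × 4.5 = 1.0350
  age 3: 0.12 × 2.6 = 0.3120
  age 4: 0.07 × 3.8 = 0.2660
  age 5: 0.04 × 3.4 = 0.1360
  age 6: 0.03 × 3.9 = 0.1170
  age 7: 0.02 × 2.3 = 0.0460
R₀ = 0.8200 + 1.0350 + 0.3120 + 0.2660 + 0.1360 + 0.1170 + 0.0460 = 2.7320

2.73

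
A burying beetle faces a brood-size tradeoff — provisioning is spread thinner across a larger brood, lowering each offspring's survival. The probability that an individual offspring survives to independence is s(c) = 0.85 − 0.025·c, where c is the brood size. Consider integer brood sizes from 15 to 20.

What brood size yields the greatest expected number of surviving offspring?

17

Expected surviving offspring = c × s(c):
  c=15: 15 × 0.475 = 7.125
  c=16: 16 × 0.450 = 7.200
  c=17: 17 × 0.425 = 7.225
  c=18: 18 × 0.400 = 7.200
  c=19: 19 × 0.375 = 7.125
  c=20: 20 × 0.350 = 7.000
Maximum at c = 17 (7.225 surviving offspring).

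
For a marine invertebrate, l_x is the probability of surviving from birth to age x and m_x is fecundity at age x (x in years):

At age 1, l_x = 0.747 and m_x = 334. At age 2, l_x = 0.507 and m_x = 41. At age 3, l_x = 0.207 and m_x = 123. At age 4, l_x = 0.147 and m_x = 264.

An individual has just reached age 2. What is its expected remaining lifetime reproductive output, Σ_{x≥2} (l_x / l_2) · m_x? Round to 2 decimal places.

167.76

l_2 = 0.507. Conditional survival from age 2 to x is l_x / l_2.
  x=2: (0.507/0.507) × 41 = 41.0000
  x=3: (0.207/0.507) × 123 = 50.2189
  x=4: (0.147/0.507) × 264 = 76.5444
Sum = 41.0000 + 50.2189 + 76.5444 = 167.7633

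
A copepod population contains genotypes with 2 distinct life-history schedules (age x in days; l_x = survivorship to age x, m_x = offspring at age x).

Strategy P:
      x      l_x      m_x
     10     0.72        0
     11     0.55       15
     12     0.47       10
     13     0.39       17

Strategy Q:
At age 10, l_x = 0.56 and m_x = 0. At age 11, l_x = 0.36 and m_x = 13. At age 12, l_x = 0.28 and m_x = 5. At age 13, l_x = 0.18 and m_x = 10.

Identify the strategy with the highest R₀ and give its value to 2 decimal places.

Strategy P: R₀ = 0.72×0 + 0.55×15 + 0.47×10 + 0.39×17 = 19.5800
Strategy Q: R₀ = 0.56×0 + 0.36×13 + 0.28×5 + 0.18×10 = 7.8800
Highest R₀: strategy P with 19.5800.

19.58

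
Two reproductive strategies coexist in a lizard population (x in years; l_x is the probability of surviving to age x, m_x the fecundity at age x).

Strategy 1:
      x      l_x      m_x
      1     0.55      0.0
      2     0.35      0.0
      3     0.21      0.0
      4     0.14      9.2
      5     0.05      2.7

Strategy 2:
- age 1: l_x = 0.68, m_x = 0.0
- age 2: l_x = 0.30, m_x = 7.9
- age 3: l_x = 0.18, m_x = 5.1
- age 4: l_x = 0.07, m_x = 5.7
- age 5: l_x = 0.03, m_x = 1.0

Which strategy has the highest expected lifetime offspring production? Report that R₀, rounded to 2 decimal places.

3.72

Strategy 1: R₀ = 0.55×0.0 + 0.35×0.0 + 0.21×0.0 + 0.14×9.2 + 0.05×2.7 = 1.4230
Strategy 2: R₀ = 0.68×0.0 + 0.30×7.9 + 0.18×5.1 + 0.07×5.7 + 0.03×1.0 = 3.7170
Highest R₀: strategy 2 with 3.7170.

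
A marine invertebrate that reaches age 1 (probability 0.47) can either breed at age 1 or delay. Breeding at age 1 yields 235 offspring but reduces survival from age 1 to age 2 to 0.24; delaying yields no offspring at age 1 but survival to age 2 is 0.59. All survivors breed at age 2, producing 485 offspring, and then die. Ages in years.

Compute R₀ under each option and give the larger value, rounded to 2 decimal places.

breed at age 1: R₀ = 0.47 × (235 + 0.24 × 485) = 0.47 × 351.4000 = 165.1580
delay to age 2: R₀ = 0.47 × (0.59 × 485) = 0.47 × 286.1500 = 134.4905
Higher: breed at age 1 (165.1580).

165.16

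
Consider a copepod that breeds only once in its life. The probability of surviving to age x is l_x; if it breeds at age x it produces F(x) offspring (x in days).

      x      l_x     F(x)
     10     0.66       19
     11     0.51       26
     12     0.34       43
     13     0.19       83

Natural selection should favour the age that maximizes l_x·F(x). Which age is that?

13

Expected offspring if breeding at age x = l_x × F(x):
  age 10: 0.66 × 19 = 12.540
  age 11: 0.51 × 26 = 13.260
  age 12: 0.34 × 43 = 14.620
  age 13: 0.19 × 83 = 15.770
Maximum at age 13 (15.770).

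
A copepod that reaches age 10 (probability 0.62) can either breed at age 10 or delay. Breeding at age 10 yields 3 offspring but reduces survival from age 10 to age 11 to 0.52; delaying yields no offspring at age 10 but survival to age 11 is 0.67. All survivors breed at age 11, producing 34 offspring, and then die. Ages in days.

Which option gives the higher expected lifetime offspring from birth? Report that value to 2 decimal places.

14.12

breed at age 10: R₀ = 0.62 × (3 + 0.52 × 34) = 0.62 × 20.6800 = 12.8216
delay to age 11: R₀ = 0.62 × (0.67 × 34) = 0.62 × 22.7800 = 14.1236
Higher: delay to age 11 (14.1236).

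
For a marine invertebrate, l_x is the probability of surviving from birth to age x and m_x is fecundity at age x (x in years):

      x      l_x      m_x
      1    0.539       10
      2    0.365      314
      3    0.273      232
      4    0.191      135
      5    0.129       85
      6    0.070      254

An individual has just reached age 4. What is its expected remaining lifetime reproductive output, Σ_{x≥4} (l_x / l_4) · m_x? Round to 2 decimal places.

l_4 = 0.191. Conditional survival from age 4 to x is l_x / l_4.
  x=4: (0.191/0.191) × 135 = 135.0000
  x=5: (0.129/0.191) × 85 = 57.4084
  x=6: (0.070/0.191) × 254 = 93.0890
Sum = 135.0000 + 57.4084 + 93.0890 = 285.4974

285.50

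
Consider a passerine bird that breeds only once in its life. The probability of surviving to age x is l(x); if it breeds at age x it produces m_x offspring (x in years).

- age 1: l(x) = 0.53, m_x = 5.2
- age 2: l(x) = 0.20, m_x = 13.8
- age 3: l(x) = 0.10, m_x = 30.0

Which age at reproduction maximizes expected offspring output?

Expected offspring if breeding at age x = l(x) × m_x:
  age 1: 0.53 × 5.2 = 2.756
  age 2: 0.20 × 13.8 = 2.760
  age 3: 0.10 × 30.0 = 3.000
Maximum at age 3 (3.000).

3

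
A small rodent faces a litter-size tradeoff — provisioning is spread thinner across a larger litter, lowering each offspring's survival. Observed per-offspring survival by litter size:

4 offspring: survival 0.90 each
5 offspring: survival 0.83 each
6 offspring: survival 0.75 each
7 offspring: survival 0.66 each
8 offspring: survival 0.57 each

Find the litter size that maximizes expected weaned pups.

7

Expected weaned pups = c × s(c):
  c=4: 4 × 0.90 = 3.600
  c=5: 5 × 0.83 = 4.150
  c=6: 6 × 0.75 = 4.500
  c=7: 7 × 0.66 = 4.620
  c=8: 8 × 0.57 = 4.560
Maximum at c = 7 (4.620 weaned pups).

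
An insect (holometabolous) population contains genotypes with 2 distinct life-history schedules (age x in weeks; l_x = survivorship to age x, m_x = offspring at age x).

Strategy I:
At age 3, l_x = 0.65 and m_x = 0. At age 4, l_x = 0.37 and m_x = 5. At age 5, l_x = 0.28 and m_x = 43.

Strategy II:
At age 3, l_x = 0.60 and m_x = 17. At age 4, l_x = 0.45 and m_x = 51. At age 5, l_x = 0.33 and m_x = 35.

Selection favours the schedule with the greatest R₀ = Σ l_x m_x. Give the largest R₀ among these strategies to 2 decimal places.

Strategy I: R₀ = 0.65×0 + 0.37×5 + 0.28×43 = 13.8900
Strategy II: R₀ = 0.60×17 + 0.45×51 + 0.33×35 = 44.7000
Highest R₀: strategy II with 44.7000.

44.70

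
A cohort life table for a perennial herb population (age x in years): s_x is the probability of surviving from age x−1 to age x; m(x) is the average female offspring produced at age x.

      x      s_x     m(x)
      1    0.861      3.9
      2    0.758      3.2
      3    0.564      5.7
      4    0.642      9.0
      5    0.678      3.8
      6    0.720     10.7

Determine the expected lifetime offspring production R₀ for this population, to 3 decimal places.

11.514

Survivorship from birth: l_x = s_1·s_2·…·s_x.
  l_1 = 0.86100
  l_2 = 0.65264
  l_3 = 0.36809
  l_4 = 0.23631
  l_5 = 0.16022
  l_6 = 0.11536
R₀ = Σ l_x m(x):
  age 1: 0.86100 × 3.9 = 3.3579
  age 2: 0.65264 × 3.2 = 2.0884
  age 3: 0.36809 × 5.7 = 2.0981
  age 4: 0.23631 × 9.0 = 2.1268
  age 5: 0.16022 × 3.8 = 0.6088
  age 6: 0.11536 × 10.7 = 1.2344
R₀ = 3.3579 + 2.0884 + 2.0981 + 2.1268 + 0.6088 + 1.2344 = 11.5144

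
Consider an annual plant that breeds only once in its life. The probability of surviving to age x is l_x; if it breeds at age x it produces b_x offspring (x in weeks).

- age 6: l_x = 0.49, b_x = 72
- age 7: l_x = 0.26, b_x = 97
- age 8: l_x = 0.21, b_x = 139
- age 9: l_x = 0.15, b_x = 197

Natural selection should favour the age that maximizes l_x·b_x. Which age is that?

Expected offspring if breeding at age x = l_x × b_x:
  age 6: 0.49 × 72 = 35.280
  age 7: 0.26 × 97 = 25.220
  age 8: 0.21 × 139 = 29.190
  age 9: 0.15 × 197 = 29.550
Maximum at age 6 (35.280).

6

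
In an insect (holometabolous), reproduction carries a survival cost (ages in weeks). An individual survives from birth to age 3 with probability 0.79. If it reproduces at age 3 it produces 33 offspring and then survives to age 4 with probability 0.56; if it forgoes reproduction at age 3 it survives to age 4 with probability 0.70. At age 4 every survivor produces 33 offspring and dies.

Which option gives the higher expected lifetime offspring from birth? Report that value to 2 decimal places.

breed at age 3: R₀ = 0.79 × (33 + 0.56 × 33) = 0.79 × 51.4800 = 40.6692
delay to age 4: R₀ = 0.79 × (0.70 × 33) = 0.79 × 23.1000 = 18.2490
Higher: breed at age 3 (40.6692).

40.67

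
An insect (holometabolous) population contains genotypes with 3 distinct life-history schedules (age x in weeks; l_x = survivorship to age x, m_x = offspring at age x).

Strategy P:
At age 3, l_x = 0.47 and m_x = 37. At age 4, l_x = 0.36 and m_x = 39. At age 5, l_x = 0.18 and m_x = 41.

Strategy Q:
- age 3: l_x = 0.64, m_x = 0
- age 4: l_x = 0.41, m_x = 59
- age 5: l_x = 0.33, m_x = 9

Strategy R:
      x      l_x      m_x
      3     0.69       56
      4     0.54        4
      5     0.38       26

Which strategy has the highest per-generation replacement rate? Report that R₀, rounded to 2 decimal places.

50.68

Strategy P: R₀ = 0.47×37 + 0.36×39 + 0.18×41 = 38.8100
Strategy Q: R₀ = 0.64×0 + 0.41×59 + 0.33×9 = 27.1600
Strategy R: R₀ = 0.69×56 + 0.54×4 + 0.38×26 = 50.6800
Highest R₀: strategy R with 50.6800.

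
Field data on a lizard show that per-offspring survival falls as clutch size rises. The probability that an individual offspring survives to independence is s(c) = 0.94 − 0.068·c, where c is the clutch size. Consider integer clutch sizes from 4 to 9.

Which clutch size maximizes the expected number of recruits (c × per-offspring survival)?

7

Expected recruits = c × s(c):
  c=4: 4 × 0.668 = 2.672
  c=5: 5 × 0.600 = 3.000
  c=6: 6 × 0.532 = 3.192
  c=7: 7 × 0.464 = 3.248
  c=8: 8 × 0.396 = 3.168
  c=9: 9 × 0.328 = 2.952
Maximum at c = 7 (3.248 recruits).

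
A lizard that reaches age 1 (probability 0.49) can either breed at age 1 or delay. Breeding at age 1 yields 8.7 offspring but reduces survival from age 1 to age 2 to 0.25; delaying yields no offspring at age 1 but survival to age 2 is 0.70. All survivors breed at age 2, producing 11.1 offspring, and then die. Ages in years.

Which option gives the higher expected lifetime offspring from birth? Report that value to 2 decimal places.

5.62

breed at age 1: R₀ = 0.49 × (8.7 + 0.25 × 11.1) = 0.49 × 11.4750 = 5.6227
delay to age 2: R₀ = 0.49 × (0.70 × 11.1) = 0.49 × 7.7700 = 3.8073
Higher: breed at age 1 (5.6227).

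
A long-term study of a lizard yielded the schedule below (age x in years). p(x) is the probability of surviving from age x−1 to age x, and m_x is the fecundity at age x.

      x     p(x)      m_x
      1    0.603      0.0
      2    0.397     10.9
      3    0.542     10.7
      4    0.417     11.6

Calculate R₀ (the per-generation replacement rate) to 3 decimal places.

Survivorship from birth: l_x = p_1·p_2·…·p_x.
  l_1 = 0.60300
  l_2 = 0.23939
  l_3 = 0.12975
  l_4 = 0.05411
R₀ = Σ l_x m_x:
  age 1: 0.60300 × 0.0 = 0.0000
  age 2: 0.23939 × 10.9 = 2.6094
  age 3: 0.12975 × 10.7 = 1.3883
  age 4: 0.05411 × 11.6 = 0.6277
R₀ = 0.0000 + 2.6094 + 1.3883 + 0.6277 = 4.6254

4.625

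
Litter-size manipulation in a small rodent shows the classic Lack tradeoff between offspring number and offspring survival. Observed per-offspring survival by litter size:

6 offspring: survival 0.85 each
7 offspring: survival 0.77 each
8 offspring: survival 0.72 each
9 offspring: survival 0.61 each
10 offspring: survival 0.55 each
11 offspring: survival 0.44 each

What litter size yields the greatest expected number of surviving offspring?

Expected surviving offspring = c × s(c):
  c=6: 6 × 0.85 = 5.100
  c=7: 7 × 0.77 = 5.390
  c=8: 8 × 0.72 = 5.760
  c=9: 9 × 0.61 = 5.490
  c=10: 10 × 0.55 = 5.500
  c=11: 11 × 0.44 = 4.840
Maximum at c = 8 (5.760 surviving offspring).

8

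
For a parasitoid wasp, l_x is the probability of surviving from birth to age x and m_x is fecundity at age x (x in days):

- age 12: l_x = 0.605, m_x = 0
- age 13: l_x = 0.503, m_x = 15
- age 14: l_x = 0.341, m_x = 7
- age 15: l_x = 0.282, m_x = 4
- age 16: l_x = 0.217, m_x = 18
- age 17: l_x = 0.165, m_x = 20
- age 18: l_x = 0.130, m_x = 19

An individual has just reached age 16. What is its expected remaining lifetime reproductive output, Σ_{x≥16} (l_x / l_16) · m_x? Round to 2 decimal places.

l_16 = 0.217. Conditional survival from age 16 to x is l_x / l_16.
  x=16: (0.217/0.217) × 18 = 18.0000
  x=17: (0.165/0.217) × 20 = 15.2074
  x=18: (0.130/0.217) × 19 = 11.3825
Sum = 18.0000 + 15.2074 + 11.3825 = 44.5899

44.59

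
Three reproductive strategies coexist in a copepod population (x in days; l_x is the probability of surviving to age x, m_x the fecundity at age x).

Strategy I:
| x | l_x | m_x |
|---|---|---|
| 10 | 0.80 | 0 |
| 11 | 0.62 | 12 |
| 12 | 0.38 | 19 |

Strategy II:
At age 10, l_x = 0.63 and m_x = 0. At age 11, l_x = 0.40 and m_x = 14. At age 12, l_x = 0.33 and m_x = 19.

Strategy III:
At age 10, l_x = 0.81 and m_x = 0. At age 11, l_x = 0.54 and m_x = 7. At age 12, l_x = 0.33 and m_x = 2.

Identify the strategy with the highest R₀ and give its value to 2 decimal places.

14.66

Strategy I: R₀ = 0.80×0 + 0.62×12 + 0.38×19 = 14.6600
Strategy II: R₀ = 0.63×0 + 0.40×14 + 0.33×19 = 11.8700
Strategy III: R₀ = 0.81×0 + 0.54×7 + 0.33×2 = 4.4400
Highest R₀: strategy I with 14.6600.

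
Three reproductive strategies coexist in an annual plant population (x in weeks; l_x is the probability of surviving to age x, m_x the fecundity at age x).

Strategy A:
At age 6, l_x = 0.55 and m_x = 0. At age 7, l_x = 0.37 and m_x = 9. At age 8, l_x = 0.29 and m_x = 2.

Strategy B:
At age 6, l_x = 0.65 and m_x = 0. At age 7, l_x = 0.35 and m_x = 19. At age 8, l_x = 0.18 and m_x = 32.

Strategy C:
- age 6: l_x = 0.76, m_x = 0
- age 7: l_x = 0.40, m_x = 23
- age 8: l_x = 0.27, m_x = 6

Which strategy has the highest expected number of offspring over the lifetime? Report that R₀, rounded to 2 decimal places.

Strategy A: R₀ = 0.55×0 + 0.37×9 + 0.29×2 = 3.9100
Strategy B: R₀ = 0.65×0 + 0.35×19 + 0.18×32 = 12.4100
Strategy C: R₀ = 0.76×0 + 0.40×23 + 0.27×6 = 10.8200
Highest R₀: strategy B with 12.4100.

12.41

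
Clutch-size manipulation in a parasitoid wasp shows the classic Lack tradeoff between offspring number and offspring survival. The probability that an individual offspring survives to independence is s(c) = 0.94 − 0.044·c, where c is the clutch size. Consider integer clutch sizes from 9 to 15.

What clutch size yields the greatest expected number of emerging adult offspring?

Expected emerging adult offspring = c × s(c):
  c=9: 9 × 0.544 = 4.896
  c=10: 10 × 0.500 = 5.000
  c=11: 11 × 0.456 = 5.016
  c=12: 12 × 0.412 = 4.944
  c=13: 13 × 0.368 = 4.784
  c=14: 14 × 0.324 = 4.536
  c=15: 15 × 0.280 = 4.200
Maximum at c = 11 (5.016 emerging adult offspring).

11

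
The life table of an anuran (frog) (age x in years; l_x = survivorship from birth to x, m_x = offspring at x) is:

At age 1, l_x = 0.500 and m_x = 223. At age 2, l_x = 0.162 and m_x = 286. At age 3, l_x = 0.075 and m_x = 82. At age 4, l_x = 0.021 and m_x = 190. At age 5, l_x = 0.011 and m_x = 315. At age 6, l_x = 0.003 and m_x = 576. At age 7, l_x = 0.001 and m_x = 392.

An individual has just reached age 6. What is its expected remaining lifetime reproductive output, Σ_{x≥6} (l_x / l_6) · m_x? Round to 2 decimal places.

706.67

l_6 = 0.003. Conditional survival from age 6 to x is l_x / l_6.
  x=6: (0.003/0.003) × 576 = 576.0000
  x=7: (0.001/0.003) × 392 = 130.6667
Sum = 576.0000 + 130.6667 = 706.6667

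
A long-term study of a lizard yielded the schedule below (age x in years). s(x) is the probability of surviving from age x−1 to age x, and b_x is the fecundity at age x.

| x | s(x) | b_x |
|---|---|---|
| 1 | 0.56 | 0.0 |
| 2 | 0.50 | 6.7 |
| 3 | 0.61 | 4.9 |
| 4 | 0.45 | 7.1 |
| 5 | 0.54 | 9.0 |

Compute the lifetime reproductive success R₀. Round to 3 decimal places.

Survivorship from birth: l_x = s_1·s_2·…·s_x.
  l_1 = 0.56000
  l_2 = 0.28000
  l_3 = 0.17080
  l_4 = 0.07686
  l_5 = 0.04150
R₀ = Σ l_x b_x:
  age 1: 0.56000 × 0.0 = 0.0000
  age 2: 0.28000 × 6.7 = 1.8760
  age 3: 0.17080 × 4.9 = 0.8369
  age 4: 0.07686 × 7.1 = 0.5457
  age 5: 0.04150 × 9.0 = 0.3735
R₀ = 0.0000 + 1.8760 + 0.8369 + 0.5457 + 0.3735 = 3.6321

3.632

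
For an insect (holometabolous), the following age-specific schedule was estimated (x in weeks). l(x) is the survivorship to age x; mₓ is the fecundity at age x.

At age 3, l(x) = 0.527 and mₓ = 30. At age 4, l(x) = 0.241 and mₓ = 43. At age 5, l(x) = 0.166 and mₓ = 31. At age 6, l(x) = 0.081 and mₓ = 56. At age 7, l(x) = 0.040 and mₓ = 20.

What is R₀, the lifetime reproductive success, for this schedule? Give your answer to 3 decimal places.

36.655

R₀ = Σ l(x) mₓ:
  age 3: 0.527 × 30 = 15.8100
  age 4: 0.241 × 43 = 10.3630
  age 5: 0.166 × 31 = 5.1460
  age 6: 0.081 × 56 = 4.5360
  age 7: 0.040 × 20 = 0.8000
R₀ = 15.8100 + 10.3630 + 5.1460 + 4.5360 + 0.8000 = 36.6550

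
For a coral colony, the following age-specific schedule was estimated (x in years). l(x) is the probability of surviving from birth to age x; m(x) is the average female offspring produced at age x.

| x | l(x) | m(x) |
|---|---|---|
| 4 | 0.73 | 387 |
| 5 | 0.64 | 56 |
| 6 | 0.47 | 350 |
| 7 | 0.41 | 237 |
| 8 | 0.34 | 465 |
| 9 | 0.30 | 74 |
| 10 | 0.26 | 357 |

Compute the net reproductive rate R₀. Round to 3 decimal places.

R₀ = Σ l(x) m(x):
  age 4: 0.73 × 387 = 282.5100
  age 5: 0.64 × 56 = 35.8400
  age 6: 0.47 × 350 = 164.5000
  age 7: 0.41 × 237 = 97.1700
  age 8: 0.34 × 465 = 158.1000
  age 9: 0.30 × 74 = 22.2000
  age 10: 0.26 × 357 = 92.8200
R₀ = 282.5100 + 35.8400 + 164.5000 + 97.1700 + 158.1000 + 22.2000 + 92.8200 = 853.1400

853.140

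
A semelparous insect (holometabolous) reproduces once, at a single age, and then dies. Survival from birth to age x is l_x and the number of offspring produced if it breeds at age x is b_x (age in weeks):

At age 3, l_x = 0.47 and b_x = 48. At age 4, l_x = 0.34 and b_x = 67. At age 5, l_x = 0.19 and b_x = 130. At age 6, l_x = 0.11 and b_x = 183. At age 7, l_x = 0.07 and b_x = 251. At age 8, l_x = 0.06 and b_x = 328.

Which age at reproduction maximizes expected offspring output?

5

Expected offspring if breeding at age x = l_x × b_x:
  age 3: 0.47 × 48 = 22.560
  age 4: 0.34 × 67 = 22.780
  age 5: 0.19 × 130 = 24.700
  age 6: 0.11 × 183 = 20.130
  age 7: 0.07 × 251 = 17.570
  age 8: 0.06 × 328 = 19.680
Maximum at age 5 (24.700).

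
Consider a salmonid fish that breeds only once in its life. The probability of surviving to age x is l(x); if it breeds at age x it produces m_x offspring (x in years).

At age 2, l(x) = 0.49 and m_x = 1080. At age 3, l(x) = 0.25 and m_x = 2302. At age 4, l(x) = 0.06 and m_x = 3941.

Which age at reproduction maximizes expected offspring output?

Expected offspring if breeding at age x = l(x) × m_x:
  age 2: 0.49 × 1080 = 529.200
  age 3: 0.25 × 2302 = 575.500
  age 4: 0.06 × 3941 = 236.460
Maximum at age 3 (575.500).

3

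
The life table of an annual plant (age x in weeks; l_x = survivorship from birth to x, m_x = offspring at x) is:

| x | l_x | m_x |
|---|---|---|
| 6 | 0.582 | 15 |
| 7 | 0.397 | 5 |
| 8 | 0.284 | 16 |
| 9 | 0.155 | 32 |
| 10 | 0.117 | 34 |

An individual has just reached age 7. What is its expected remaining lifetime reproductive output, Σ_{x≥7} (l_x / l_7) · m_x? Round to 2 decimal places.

l_7 = 0.397. Conditional survival from age 7 to x is l_x / l_7.
  x=7: (0.397/0.397) × 5 = 5.0000
  x=8: (0.284/0.397) × 16 = 11.4458
  x=9: (0.155/0.397) × 32 = 12.4937
  x=10: (0.117/0.397) × 34 = 10.0202
Sum = 5.0000 + 11.4458 + 12.4937 + 10.0202 = 38.9597

38.96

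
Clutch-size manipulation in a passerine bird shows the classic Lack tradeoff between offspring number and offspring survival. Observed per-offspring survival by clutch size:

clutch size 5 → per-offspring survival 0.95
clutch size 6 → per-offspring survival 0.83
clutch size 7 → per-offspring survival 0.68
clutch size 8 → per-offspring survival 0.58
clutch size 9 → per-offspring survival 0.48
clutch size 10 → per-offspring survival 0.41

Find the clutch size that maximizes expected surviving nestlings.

6

Expected surviving nestlings = c × s(c):
  c=5: 5 × 0.95 = 4.750
  c=6: 6 × 0.83 = 4.980
  c=7: 7 × 0.68 = 4.760
  c=8: 8 × 0.58 = 4.640
  c=9: 9 × 0.48 = 4.320
  c=10: 10 × 0.41 = 4.100
Maximum at c = 6 (4.980 surviving nestlings).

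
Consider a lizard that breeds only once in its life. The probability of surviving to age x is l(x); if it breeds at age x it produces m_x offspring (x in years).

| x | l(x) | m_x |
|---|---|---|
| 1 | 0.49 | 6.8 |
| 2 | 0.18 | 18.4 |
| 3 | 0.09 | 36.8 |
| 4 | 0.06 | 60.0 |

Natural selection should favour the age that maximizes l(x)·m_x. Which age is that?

Expected offspring if breeding at age x = l(x) × m_x:
  age 1: 0.49 × 6.8 = 3.332
  age 2: 0.18 × 18.4 = 3.312
  age 3: 0.09 × 36.8 = 3.312
  age 4: 0.06 × 60.0 = 3.600
Maximum at age 4 (3.600).

4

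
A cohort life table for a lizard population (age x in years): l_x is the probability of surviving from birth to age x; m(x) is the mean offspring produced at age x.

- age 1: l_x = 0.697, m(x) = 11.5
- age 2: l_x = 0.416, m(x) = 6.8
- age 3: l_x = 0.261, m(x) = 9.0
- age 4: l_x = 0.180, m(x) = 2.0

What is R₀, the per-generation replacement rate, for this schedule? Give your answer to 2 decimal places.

13.55

R₀ = Σ l_x m(x):
  age 1: 0.697 × 11.5 = 8.0155
  age 2: 0.416 × 6.8 = 2.8288
  age 3: 0.261 × 9.0 = 2.3490
  age 4: 0.180 × 2.0 = 0.3600
R₀ = 8.0155 + 2.8288 + 2.3490 + 0.3600 = 13.5533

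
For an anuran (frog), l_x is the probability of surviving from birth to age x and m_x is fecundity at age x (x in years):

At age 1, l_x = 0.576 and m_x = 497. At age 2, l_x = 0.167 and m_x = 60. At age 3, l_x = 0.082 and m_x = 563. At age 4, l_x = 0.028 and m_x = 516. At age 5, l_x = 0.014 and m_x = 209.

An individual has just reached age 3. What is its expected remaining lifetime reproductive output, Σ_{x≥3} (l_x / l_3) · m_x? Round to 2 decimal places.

l_3 = 0.082. Conditional survival from age 3 to x is l_x / l_3.
  x=3: (0.082/0.082) × 563 = 563.0000
  x=4: (0.028/0.082) × 516 = 176.1951
  x=5: (0.014/0.082) × 209 = 35.6829
Sum = 563.0000 + 176.1951 + 35.6829 = 774.8780

774.88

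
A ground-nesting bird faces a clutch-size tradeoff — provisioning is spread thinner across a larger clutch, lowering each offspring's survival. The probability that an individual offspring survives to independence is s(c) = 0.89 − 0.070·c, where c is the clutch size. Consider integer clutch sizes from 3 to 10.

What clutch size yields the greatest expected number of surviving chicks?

6

Expected surviving chicks = c × s(c):
  c=3: 3 × 0.680 = 2.040
  c=4: 4 × 0.610 = 2.440
  c=5: 5 × 0.540 = 2.700
  c=6: 6 × 0.470 = 2.820
  c=7: 7 × 0.400 = 2.800
  c=8: 8 × 0.330 = 2.640
  c=9: 9 × 0.260 = 2.340
  c=10: 10 × 0.190 = 1.900
Maximum at c = 6 (2.820 surviving chicks).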